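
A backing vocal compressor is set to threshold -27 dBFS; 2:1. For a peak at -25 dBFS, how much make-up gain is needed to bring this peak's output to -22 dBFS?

4 dB

Overshoot 2 dB → 2/2 = 1 dB after compression, so the compressed level is -27 + 1 = -26 dBFS.
Make-up = target − compressed = -22 − (-26) = 4 dB.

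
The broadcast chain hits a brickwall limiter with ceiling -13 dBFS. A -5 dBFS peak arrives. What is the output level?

-13 dBFS

A brickwall limiter is an ∞:1 compressor: any input above the ceiling is clamped to -13 dBFS.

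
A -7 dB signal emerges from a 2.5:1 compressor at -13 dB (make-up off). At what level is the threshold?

-17 dB

Let T be the threshold. Output overshoot = (input overshoot)/R, so -13 − T = (-7 − T)/2.5.
2.5·(-13 − T) = -7 − T → 1.5·T = -32.5 − (-7) = -25.5.
T = -25.5/1.5 = -17 dB.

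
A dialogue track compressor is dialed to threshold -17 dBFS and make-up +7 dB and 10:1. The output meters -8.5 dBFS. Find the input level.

-2 dBFS

Before make-up, the level was -8.5 − 7 = -15.5 dBFS.
Post-compression overshoot = -15.5 − (-17) = 1.5 dB.
Input overshoot = R × output overshoot = 15 dB → input = -17 + 15 = -2 dBFS.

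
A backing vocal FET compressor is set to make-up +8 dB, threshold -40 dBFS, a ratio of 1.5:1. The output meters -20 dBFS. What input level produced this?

-22 dBFS

Remove make-up: -20 − 8 = -28 dBFS.
Post-compression overshoot = -28 − (-40) = 12 dB.
Undo the ratio: input overshoot = 12 × 1.5 = 18 dB, giving input = -22 dBFS.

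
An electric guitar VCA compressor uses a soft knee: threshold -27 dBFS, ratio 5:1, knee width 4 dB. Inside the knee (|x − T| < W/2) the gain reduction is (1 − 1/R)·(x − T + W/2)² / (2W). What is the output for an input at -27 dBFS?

-27.4 dBFS

x − T + W/2 = -27 − (-27) + 2 = 2.
GR = (1 − 1/5) × 2² / 8 = 0.8 × 4 / 8 = 0.4 dB.
Output = -27 − 0.4 = -27.4 dBFS.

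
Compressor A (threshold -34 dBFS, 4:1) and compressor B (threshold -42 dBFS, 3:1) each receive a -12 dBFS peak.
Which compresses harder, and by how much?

B, by 3.5 dB

A: 22 dB over, compressed to 5.5 dB over, so 16.5 dB of GR.
B: 30 dB over, compressed to 10 dB over, so 20 dB of GR.
Difference: 3.5 dB in favour of B.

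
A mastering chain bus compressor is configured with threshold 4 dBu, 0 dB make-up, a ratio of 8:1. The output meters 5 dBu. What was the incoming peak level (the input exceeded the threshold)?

Post-compression overshoot = 5 − 4 = 1 dB.
Undo the ratio: input overshoot = 1 × 8 = 8 dB, giving input = 12 dBu.

12 dBu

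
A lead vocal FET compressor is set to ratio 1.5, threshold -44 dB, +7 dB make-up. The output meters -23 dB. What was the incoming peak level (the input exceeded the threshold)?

Before make-up, the level was -23 − 7 = -30 dB.
The compressed level sits -30 − (-44) = 14 dB over threshold.
Before 1.5:1 compression the overshoot was 14 × 1.5 = 21 dB, so input = -44 + 21 = -23 dB.

-23 dB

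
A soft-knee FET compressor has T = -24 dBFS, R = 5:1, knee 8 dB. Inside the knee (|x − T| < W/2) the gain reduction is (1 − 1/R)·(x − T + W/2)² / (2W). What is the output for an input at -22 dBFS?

x − T + W/2 = -22 − (-24) + 4 = 6.
GR = (1 − 1/5) × 6² / 16 = 0.8 × 36 / 16 = 1.8 dB.
Output = -22 − 1.8 = -23.8 dBFS.

-23.8 dBFS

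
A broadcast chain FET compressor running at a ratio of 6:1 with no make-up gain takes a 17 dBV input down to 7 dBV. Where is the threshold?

Input is 12 dB above T (since output overshoot × R = input overshoot: (7 − T)·6 = 17 − T gives T = 5 dBV).
Check: 5 + (17 − 5)/6 = 5 + 2 = 7 dBV. ✓

5 dBV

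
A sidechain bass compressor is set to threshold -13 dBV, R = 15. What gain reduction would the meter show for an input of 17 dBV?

28 dB

The signal is 30 dB above threshold.
A 15:1 ratio leaves 2 dB of that excess.
GR = overshoot in − overshoot out = 30 − 2 = 28 dB.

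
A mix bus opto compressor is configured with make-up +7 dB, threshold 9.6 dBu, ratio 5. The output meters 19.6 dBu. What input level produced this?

Remove make-up: 19.6 − 7 = 12.6 dBu.
Post-compression overshoot = 12.6 − 9.6 = 3 dB.
Undo the ratio: input overshoot = 3 × 5 = 15 dB, giving input = 24.6 dBu.

24.6 dBu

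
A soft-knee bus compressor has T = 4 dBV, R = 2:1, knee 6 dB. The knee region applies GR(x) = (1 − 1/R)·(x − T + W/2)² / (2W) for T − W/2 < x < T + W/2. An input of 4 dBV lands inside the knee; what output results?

3.625 dBV

x − T + W/2 = 4 − 4 + 3 = 3.
GR = (1 − 1/2) × 3² / 12 = 0.5 × 9 / 12 = 0.375 dB.
Output = 4 − 0.375 = 3.625 dBV.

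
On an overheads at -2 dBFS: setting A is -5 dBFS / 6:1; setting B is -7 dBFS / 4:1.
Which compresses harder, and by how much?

A: overshoot 3 dB → output overshoot 0.5 dB → GR 2.5 dB.
B: overshoot 5 dB → output overshoot 1.25 dB → GR 3.75 dB.
B reduces 1.25 dB more.

B, by 1.25 dB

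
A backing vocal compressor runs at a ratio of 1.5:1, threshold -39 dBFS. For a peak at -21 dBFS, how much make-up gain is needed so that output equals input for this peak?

6 dB

Overshoot 18 dB → 18/1.5 = 12 dB after compression, so the compressed level is -39 + 12 = -27 dBFS.
Make-up = target − compressed = -21 − (-27) = 6 dB.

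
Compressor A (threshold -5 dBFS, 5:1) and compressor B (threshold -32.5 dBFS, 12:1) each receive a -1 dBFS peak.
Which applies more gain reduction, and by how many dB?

A: 4 dB over, compressed to 0.8 dB over, so 3.2 dB of GR.
B: 31.5 dB over, compressed to 2.625 dB over, so 28.875 dB of GR.
Difference: 25.675 dB in favour of B.

B, by 25.675 dB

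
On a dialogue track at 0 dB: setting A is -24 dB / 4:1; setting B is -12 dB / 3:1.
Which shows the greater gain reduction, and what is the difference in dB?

A: overshoot 24 dB → output overshoot 6 dB → GR 18 dB.
B: overshoot 12 dB → output overshoot 4 dB → GR 8 dB.
Difference: 10 dB in favour of A.

A, by 10 dB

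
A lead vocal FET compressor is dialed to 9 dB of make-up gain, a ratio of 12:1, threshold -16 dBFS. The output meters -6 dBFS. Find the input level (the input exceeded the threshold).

Stripping the +9 dB make-up gives -15 dBFS at the gain stage.
That's 1 dB above the -16 dBFS threshold.
Input overshoot = R × output overshoot = 12 dB → input = -16 + 12 = -4 dBFS.

-4 dBFS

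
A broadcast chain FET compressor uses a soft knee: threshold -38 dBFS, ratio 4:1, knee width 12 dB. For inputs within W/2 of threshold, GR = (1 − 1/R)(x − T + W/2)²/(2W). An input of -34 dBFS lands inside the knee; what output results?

x − T + W/2 = -34 − (-38) + 6 = 10.
GR = (1 − 1/4) × 10² / 24 = 0.75 × 100 / 24 = 3.125 dB.
Output = -34 − 3.125 = -37.125 dBFS.

-37.125 dBFS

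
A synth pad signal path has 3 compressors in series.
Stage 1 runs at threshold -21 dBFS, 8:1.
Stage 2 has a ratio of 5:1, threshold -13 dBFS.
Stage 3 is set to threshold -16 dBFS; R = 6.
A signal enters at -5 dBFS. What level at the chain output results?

-19 dBFS

Stage 1: -5 dBFS is 16 dB over -21 dBFS; at 8:1 that becomes 2 dB over, giving -19 dBFS.
Stage 2: -19 dBFS is at or below the -13 dBFS threshold — no compression; output -19 dBFS.
Stage 3: below threshold (-19 ≤ -16); passes unchanged; output -19 dBFS.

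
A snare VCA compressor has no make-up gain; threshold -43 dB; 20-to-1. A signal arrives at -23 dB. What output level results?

-42 dB

Overshoot: -23 − (-43) = 20 dB.
The 20 dB excess becomes 1 dB after 20:1 reduction.
So the level is -43 + 1 = -42 dB.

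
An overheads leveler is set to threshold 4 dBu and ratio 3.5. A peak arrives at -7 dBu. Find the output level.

-7 dBu is 11 dB below the 4 dBu threshold, so no gain reduction is applied.
Output = input = -7 dBu.

-7 dBu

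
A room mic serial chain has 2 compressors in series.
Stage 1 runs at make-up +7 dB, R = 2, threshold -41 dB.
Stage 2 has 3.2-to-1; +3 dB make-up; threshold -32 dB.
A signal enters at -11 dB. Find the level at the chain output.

Stage 1: -11 dB is 30 dB over -41 dB; at 2:1 that becomes 15 dB over, giving -26 dB; +7 dB make-up → -19 dB.
Stage 2: -19 dB is 13 dB over -32 dB; at 3.2:1 that becomes 4.0625 dB over, giving -27.9375 dB; +3 dB make-up → -24.9375 dB.

-24.9375 dB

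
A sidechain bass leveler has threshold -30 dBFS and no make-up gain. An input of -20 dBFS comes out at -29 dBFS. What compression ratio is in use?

Input overshoot = -20 − (-30) = 10 dB; output overshoot = -29 − (-30) = 1 dB.
Ratio = 10 / 1 = 10.

10:1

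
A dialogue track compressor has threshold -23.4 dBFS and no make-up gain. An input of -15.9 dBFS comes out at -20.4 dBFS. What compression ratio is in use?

2.5:1

Input overshoot = -15.9 − (-23.4) = 7.5 dB; output overshoot = -20.4 − (-23.4) = 3 dB.
Ratio = 7.5 / 3 = 2.5.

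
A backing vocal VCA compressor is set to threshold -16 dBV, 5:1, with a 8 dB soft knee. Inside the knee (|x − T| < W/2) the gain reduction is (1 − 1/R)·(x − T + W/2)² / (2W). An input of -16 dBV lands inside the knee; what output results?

x − T + W/2 = -16 − (-16) + 4 = 4.
GR = (1 − 1/5) × 4² / 16 = 0.8 × 16 / 16 = 0.8 dB.
Output = -16 − 0.8 = -16.8 dBV.

-16.8 dBV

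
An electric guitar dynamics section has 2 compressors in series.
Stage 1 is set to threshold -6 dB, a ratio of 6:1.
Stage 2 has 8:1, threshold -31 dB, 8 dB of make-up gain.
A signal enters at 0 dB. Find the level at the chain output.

-19.75 dB

Stage 1: 6 dB above -6 dB, reduced 6:1 to 1 dB above → -5 dB.
Stage 2: -5 dB is 26 dB over -31 dB; at 8:1 that becomes 3.25 dB over, giving -27.75 dB; +8 dB make-up → -19.75 dB.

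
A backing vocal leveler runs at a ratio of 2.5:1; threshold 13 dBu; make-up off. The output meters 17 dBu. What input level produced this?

23 dBu

Post-compression overshoot = 17 − 13 = 4 dB.
Undo the ratio: input overshoot = 4 × 2.5 = 10 dB, giving input = 23 dBu.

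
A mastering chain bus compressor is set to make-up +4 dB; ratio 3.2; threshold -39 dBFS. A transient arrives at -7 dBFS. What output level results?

-25 dBFS

Overshoot: -7 − (-39) = 32 dB.
3.2:1 compression reduces that to 32/3.2 = 10 dB over.
Output = -39 + 10 = -29 dBFS; make-up adds 4 dB, giving -25 dBFS.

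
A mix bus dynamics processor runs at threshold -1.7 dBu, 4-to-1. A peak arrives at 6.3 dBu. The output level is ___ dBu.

Overshoot: 6.3 − (-1.7) = 8 dB.
At 4:1 the overshoot is divided by 4, leaving 2 dB above threshold.
So the level is -1.7 + 2 = 0.3 dBu.

0.3 dBu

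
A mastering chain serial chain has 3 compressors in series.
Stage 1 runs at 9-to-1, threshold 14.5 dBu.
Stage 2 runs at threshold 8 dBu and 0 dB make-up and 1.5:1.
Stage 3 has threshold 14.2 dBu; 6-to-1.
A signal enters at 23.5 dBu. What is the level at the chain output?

13 dBu

Stage 1: 9 dB above 14.5 dBu, reduced 9:1 to 1 dB above → 15.5 dBu.
Stage 2: 7.5 dB above 8 dBu, reduced 1.5:1 to 5 dB above → 13 dBu.
Stage 3: 13 dBu is at or below the 14.2 dBu threshold — no compression; output 13 dBu.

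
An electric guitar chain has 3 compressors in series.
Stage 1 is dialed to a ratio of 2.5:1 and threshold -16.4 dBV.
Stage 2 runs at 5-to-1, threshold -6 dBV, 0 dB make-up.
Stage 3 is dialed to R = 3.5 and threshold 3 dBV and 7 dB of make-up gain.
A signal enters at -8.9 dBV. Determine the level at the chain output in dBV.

Stage 1: 7.5 dB above -16.4 dBV, reduced 2.5:1 to 3 dB above → -13.4 dBV.
Stage 2: -13.4 dBV is at or below the -6 dBV threshold — no compression; output -13.4 dBV.
Stage 3: -13.4 dBV is at or below the 3 dBV threshold — no compression; make-up brings it to -6.4 dBV.

-6.4 dBV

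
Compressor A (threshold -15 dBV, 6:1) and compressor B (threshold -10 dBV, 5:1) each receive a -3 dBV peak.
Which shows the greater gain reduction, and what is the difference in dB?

A, by 4.4 dB

A: overshoot 12 dB → output overshoot 2 dB → GR 10 dB.
B: overshoot 7 dB → output overshoot 1.4 dB → GR 5.6 dB.
Difference: 4.4 dB in favour of A.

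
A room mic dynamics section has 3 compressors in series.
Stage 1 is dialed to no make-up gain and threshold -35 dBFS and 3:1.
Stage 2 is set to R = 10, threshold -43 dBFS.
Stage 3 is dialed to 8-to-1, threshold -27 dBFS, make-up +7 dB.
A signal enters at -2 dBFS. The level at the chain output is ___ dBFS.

-34.1 dBFS

Stage 1: -2 dBFS is 33 dB over -35 dBFS; at 3:1 that becomes 11 dB over, giving -24 dBFS.
Stage 2: overshoot 19 dB → 19/10 = 1.9 dB → -41.1 dBFS.
Stage 3: -41.1 dBFS ≤ -27 dBFS, so stage 3 doesn't engage; make-up brings it to -34.1 dBFS.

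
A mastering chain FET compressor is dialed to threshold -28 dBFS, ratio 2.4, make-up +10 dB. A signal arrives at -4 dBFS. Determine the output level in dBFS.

-8 dBFS

-4 dBFS sits 24 dB over threshold.
At 2.4:1 the overshoot is divided by 2.4, leaving 10 dB above threshold.
Output = -28 + 10 = -18 dBFS; make-up adds 10 dB, giving -8 dBFS.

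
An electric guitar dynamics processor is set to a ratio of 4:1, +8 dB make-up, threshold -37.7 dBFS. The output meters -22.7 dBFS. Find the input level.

-9.7 dBFS

Remove make-up: -22.7 − 8 = -30.7 dBFS.
That's 7 dB above the -37.7 dBFS threshold.
Input overshoot = R × output overshoot = 28 dB → input = -37.7 + 28 = -9.7 dBFS.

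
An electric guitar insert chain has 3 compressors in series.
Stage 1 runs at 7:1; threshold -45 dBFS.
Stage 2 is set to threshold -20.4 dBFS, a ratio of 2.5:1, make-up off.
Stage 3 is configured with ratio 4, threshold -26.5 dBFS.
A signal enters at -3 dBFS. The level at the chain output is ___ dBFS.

-39 dBFS

Stage 1: overshoot 42 dB → 42/7 = 6 dB → -39 dBFS.
Stage 2: -39 dBFS ≤ -20.4 dBFS, so stage 2 doesn't engage; output -39 dBFS.
Stage 3: -39 dBFS ≤ -26.5 dBFS, so stage 3 doesn't engage; output -39 dBFS.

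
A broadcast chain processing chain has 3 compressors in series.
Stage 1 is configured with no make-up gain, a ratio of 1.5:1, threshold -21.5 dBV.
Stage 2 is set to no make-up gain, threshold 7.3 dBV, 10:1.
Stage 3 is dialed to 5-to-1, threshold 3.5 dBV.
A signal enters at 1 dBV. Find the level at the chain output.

-6.5 dBV

Stage 1: 1 dBV is 22.5 dB over -21.5 dBV; at 1.5:1 that becomes 15 dB over, giving -6.5 dBV.
Stage 2: below threshold (-6.5 ≤ 7.3); passes unchanged; output -6.5 dBV.
Stage 3: below threshold (-6.5 ≤ 3.5); passes unchanged; output -6.5 dBV.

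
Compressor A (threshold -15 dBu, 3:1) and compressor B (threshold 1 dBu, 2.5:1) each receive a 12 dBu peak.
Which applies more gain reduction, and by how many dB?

A, by 11.4 dB

A: GR = 27 − 27/3 = 18 dB.
B: GR = 11 − 11/2.5 = 6.6 dB.
Difference: 11.4 dB in favour of A.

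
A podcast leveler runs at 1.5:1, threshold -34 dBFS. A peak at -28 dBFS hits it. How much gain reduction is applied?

2 dB

-28 dBFS exceeds the threshold by 6 dB.
A 1.5:1 ratio leaves 4 dB of that excess.
Gain reduction = 6 − 4 = 2 dB.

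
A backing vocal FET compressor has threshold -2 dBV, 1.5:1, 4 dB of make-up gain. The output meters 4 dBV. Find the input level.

Stripping the +4 dB make-up gives 0 dBV at the gain stage.
That's 2 dB above the -2 dBV threshold.
Before 1.5:1 compression the overshoot was 2 × 1.5 = 3 dB, so input = -2 + 3 = 1 dBV.

1 dBV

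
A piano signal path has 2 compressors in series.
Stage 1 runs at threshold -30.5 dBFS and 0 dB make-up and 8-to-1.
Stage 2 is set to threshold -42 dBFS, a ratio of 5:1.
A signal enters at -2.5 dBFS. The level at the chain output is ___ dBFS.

Stage 1: 28 dB above -30.5 dBFS, reduced 8:1 to 3.5 dB above → -27 dBFS.
Stage 2: -27 dBFS is 15 dB over -42 dBFS; at 5:1 that becomes 3 dB over, giving -39 dBFS.

-39 dBFS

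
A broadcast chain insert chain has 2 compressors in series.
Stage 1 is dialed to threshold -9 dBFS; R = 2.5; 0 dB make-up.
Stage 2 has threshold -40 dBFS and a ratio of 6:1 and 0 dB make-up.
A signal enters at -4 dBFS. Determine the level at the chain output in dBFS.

Stage 1: 5 dB above -9 dBFS, reduced 2.5:1 to 2 dB above → -7 dBFS.
Stage 2: 33 dB above -40 dBFS, reduced 6:1 to 5.5 dB above → -34.5 dBFS.

-34.5 dBFS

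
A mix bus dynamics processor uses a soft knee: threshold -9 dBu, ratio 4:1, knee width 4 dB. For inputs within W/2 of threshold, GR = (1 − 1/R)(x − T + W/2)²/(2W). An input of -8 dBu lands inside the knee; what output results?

-8.84375 dBu

x − T + W/2 = -8 − (-9) + 2 = 3.
GR = (1 − 1/4) × 3² / 8 = 0.75 × 9 / 8 = 0.84375 dB.
Output = -8 − 0.84375 = -8.84375 dBu.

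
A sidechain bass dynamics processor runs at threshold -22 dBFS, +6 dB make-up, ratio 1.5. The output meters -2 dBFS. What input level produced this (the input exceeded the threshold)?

-1 dBFS

Remove make-up: -2 − 6 = -8 dBFS.
The compressed level sits -8 − (-22) = 14 dB over threshold.
Undo the ratio: input overshoot = 14 × 1.5 = 21 dB, giving input = -1 dBFS.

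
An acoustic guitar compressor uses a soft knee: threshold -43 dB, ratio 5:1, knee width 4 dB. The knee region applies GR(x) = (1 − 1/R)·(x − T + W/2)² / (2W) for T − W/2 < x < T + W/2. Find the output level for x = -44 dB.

-44.1 dB

x − T + W/2 = -44 − (-43) + 2 = 1.
GR = (1 − 1/5) × 1² / 8 = 0.8 × 1 / 8 = 0.1 dB.
Output = -44 − 0.1 = -44.1 dB.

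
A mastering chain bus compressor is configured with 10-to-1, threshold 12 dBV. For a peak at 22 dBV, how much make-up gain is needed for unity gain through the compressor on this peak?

9 dB

Overshoot 10 dB → 10/10 = 1 dB after compression, so the compressed level is 12 + 1 = 13 dBV.
Make-up = target − compressed = 22 − 13 = 9 dB.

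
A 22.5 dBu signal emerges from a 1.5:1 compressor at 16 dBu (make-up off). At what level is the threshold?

Gain reduction = 22.5 − 16 = 6.5 dB; output overshoot = GR / (R − 1) = 6.5 / 0.5 = 13 dB.
Threshold = output − output overshoot = 16 − 13 = 3 dBu.

3 dBu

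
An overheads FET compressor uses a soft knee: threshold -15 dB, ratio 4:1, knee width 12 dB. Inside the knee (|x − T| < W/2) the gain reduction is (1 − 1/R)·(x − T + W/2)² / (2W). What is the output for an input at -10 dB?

x − T + W/2 = -10 − (-15) + 6 = 11.
GR = (1 − 1/4) × 11² / 24 = 0.75 × 121 / 24 = 3.78125 dB.
Output = -10 − 3.78125 = -13.78125 dB.

-13.78125 dB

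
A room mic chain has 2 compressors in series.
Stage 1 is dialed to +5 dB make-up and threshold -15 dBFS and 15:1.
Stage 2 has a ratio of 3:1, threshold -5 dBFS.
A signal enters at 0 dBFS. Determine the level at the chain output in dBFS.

-9 dBFS

Stage 1: 0 dBFS is 15 dB over -15 dBFS; at 15:1 that becomes 1 dB over, giving -14 dBFS; +5 dB make-up → -9 dBFS.
Stage 2: -9 dBFS is at or below the -5 dBFS threshold — no compression; output -9 dBFS.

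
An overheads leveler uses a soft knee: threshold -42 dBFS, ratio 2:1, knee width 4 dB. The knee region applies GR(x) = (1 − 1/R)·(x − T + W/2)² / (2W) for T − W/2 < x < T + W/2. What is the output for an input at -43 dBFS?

x − T + W/2 = -43 − (-42) + 2 = 1.
GR = (1 − 1/2) × 1² / 8 = 0.5 × 1 / 8 = 0.0625 dB.
Output = -43 − 0.0625 = -43.0625 dBFS.

-43.0625 dBFS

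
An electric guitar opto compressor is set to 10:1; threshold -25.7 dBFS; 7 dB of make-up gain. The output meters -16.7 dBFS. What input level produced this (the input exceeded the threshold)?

Stripping the +7 dB make-up gives -23.7 dBFS at the gain stage.
Post-compression overshoot = -23.7 − (-25.7) = 2 dB.
Input overshoot = R × output overshoot = 20 dB → input = -25.7 + 20 = -5.7 dBFS.

-5.7 dBFS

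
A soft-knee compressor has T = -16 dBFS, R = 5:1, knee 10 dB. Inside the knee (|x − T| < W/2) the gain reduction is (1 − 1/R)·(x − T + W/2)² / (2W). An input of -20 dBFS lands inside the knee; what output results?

-20.04 dBFS

x − T + W/2 = -20 − (-16) + 5 = 1.
GR = (1 − 1/5) × 1² / 20 = 0.8 × 1 / 20 = 0.04 dB.
Output = -20 − 0.04 = -20.04 dBFS.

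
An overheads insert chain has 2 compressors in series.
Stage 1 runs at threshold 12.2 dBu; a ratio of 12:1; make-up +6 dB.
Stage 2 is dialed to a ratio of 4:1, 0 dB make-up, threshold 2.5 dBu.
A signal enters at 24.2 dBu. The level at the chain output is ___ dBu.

6.675 dBu

Stage 1: 12 dB above 12.2 dBu, reduced 12:1 to 1 dB above → 13.2 dBu; +6 dB make-up → 19.2 dBu.
Stage 2: 16.7 dB above 2.5 dBu, reduced 4:1 to 4.175 dB above → 6.675 dBu.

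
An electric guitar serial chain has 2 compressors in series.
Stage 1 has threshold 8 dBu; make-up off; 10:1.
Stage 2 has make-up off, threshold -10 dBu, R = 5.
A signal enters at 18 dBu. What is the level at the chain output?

-6.2 dBu

Stage 1: 18 dBu is 10 dB over 8 dBu; at 10:1 that becomes 1 dB over, giving 9 dBu.
Stage 2: 19 dB above -10 dBu, reduced 5:1 to 3.8 dB above → -6.2 dBu.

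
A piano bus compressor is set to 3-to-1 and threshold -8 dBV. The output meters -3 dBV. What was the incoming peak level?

7 dBV

That's 5 dB above the -8 dBV threshold.
Undo the ratio: input overshoot = 5 × 3 = 15 dB, giving input = 7 dBV.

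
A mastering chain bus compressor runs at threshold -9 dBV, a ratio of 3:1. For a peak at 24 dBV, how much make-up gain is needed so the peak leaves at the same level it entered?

Without make-up, output = threshold + overshoot/3 = -9 + 11 = 2 dBV.
Gap to target: 22 dB.

22 dB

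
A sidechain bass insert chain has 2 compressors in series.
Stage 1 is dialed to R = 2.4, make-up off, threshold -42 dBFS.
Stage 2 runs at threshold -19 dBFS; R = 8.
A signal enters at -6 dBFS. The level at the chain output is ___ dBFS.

Stage 1: -6 dBFS is 36 dB over -42 dBFS; at 2.4:1 that becomes 15 dB over, giving -27 dBFS.
Stage 2: -27 dBFS is at or below the -19 dBFS threshold — no compression; output -27 dBFS.

-27 dBFS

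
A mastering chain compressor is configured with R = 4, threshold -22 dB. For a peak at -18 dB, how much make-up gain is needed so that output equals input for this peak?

Overshoot 4 dB → 4/4 = 1 dB after compression, so the compressed level is -22 + 1 = -21 dB.
Make-up = target − compressed = -18 − (-21) = 3 dB.

3 dB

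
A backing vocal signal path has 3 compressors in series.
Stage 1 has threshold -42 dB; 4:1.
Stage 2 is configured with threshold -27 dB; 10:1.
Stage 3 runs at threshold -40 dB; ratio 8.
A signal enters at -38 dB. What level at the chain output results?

Stage 1: -38 dB is 4 dB over -42 dB; at 4:1 that becomes 1 dB over, giving -41 dB.
Stage 2: -41 dB ≤ -27 dB, so stage 2 doesn't engage; output -41 dB.
Stage 3: below threshold (-41 ≤ -40); passes unchanged; output -41 dB.

-41 dB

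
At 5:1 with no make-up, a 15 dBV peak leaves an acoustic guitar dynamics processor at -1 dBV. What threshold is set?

Gain reduction = 15 − (-1) = 16 dB; output overshoot = GR / (R − 1) = 16 / 4 = 4 dB.
Threshold = output − output overshoot = -1 − 4 = -5 dBV.

-5 dBV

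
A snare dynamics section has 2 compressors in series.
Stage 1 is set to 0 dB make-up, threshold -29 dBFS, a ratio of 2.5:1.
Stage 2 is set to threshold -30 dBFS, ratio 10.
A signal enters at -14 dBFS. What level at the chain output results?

-29.3 dBFS

Stage 1: -14 dBFS is 15 dB over -29 dBFS; at 2.5:1 that becomes 6 dB over, giving -23 dBFS.
Stage 2: -23 dBFS is 7 dB over -30 dBFS; at 10:1 that becomes 0.7 dB over, giving -29.3 dBFS.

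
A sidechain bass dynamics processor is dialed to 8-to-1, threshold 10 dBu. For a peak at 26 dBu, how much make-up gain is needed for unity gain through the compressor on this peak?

The peak compresses to 10 + 16/8 = 12 dBu.
To reach 26 dBu requires 26 − 12 = 14 dB of make-up.

14 dB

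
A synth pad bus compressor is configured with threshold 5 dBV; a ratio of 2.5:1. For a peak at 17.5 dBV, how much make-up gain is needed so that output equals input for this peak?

The peak compresses to 5 + 12.5/2.5 = 10 dBV.
To reach 17.5 dBV requires 17.5 − 10 = 7.5 dB of make-up.

7.5 dB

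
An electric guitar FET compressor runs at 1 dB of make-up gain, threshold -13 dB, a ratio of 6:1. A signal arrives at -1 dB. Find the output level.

-10 dB

The input is 12 dB above the -13 dB threshold.
6:1 compression reduces that to 12/6 = 2 dB over.
Output = -13 + 2 = -11 dB; make-up adds 1 dB, giving -10 dB.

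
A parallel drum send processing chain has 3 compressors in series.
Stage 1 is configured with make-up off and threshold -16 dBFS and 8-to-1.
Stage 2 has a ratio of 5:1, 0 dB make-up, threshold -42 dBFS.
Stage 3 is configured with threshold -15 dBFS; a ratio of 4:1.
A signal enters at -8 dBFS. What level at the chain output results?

-36.6 dBFS

Stage 1: 8 dB above -16 dBFS, reduced 8:1 to 1 dB above → -15 dBFS.
Stage 2: -15 dBFS is 27 dB over -42 dBFS; at 5:1 that becomes 5.4 dB over, giving -36.6 dBFS.
Stage 3: -36.6 dBFS is at or below the -15 dBFS threshold — no compression; output -36.6 dBFS.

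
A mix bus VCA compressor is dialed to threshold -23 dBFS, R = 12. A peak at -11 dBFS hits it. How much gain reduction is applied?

The signal is 12 dB above threshold.
A 12:1 ratio leaves 1 dB of that excess.
So the signal is attenuated by 12 − 1 = 11 dB.

11 dB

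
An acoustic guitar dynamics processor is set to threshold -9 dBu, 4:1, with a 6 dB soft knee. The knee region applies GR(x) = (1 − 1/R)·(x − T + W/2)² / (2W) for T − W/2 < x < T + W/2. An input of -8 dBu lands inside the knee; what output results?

-9 dBu

x − T + W/2 = -8 − (-9) + 3 = 4.
GR = (1 − 1/4) × 4² / 12 = 0.75 × 16 / 12 = 1 dB.
Output = -8 − 1 = -9 dBu.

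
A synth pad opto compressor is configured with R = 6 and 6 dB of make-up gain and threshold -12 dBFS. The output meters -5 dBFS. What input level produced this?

-6 dBFS

Stripping the +6 dB make-up gives -11 dBFS at the gain stage.
Post-compression overshoot = -11 − (-12) = 1 dB.
Before 6:1 compression the overshoot was 1 × 6 = 6 dB, so input = -12 + 6 = -6 dBFS.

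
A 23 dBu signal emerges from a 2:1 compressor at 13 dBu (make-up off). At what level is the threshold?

3 dBu

Input is 20 dB above T (since output overshoot × R = input overshoot: (13 − T)·2 = 23 − T gives T = 3 dBu).
Check: 3 + (23 − 3)/2 = 3 + 10 = 13 dBu. ✓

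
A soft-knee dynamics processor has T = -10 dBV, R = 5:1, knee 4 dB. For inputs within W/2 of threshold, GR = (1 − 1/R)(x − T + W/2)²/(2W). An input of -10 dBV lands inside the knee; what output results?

x − T + W/2 = -10 − (-10) + 2 = 2.
GR = (1 − 1/5) × 2² / 8 = 0.8 × 4 / 8 = 0.4 dB.
Output = -10 − 0.4 = -10.4 dBV.

-10.4 dBV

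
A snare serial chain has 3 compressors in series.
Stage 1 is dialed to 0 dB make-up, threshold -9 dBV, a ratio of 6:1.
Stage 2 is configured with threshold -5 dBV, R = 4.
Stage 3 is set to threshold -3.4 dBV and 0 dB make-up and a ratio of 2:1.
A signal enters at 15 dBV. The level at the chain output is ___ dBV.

Stage 1: 24 dB above -9 dBV, reduced 6:1 to 4 dB above → -5 dBV.
Stage 2: -5 dBV is at or below the -5 dBV threshold — no compression; output -5 dBV.
Stage 3: below threshold (-5 ≤ -3.4); passes unchanged; output -5 dBV.

-5 dBV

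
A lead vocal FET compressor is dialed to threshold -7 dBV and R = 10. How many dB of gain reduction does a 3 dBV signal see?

9 dB

The signal is 10 dB above threshold.
At 10:1, output sits 10/10 = 1 dB above threshold.
So the signal is attenuated by 10 − 1 = 9 dB.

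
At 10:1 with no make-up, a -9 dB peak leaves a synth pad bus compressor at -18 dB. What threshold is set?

Gain reduction = -9 − (-18) = 9 dB; output overshoot = GR / (R − 1) = 9 / 9 = 1 dB.
Threshold = output − output overshoot = -18 − 1 = -19 dB.

-19 dB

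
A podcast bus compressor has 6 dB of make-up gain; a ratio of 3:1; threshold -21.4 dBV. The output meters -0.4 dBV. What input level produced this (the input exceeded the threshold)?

23.6 dBV

Before make-up, the level was -0.4 − 6 = -6.4 dBV.
The compressed level sits -6.4 − (-21.4) = 15 dB over threshold.
Undo the ratio: input overshoot = 15 × 3 = 45 dB, giving input = 23.6 dBV.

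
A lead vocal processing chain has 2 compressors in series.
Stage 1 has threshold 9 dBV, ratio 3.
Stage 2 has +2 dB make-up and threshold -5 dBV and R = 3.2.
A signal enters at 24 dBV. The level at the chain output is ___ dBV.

Stage 1: 15 dB above 9 dBV, reduced 3:1 to 5 dB above → 14 dBV.
Stage 2: 14 dBV is 19 dB over -5 dBV; at 3.2:1 that becomes 5.9375 dB over, giving 0.9375 dBV; +2 dB make-up → 2.9375 dBV.

2.9375 dBV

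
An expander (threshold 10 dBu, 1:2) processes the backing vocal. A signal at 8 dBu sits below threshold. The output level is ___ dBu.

6 dBu

Undershoot = 10 − 8 = 2 dB.
At 1:2, that expands to 4 dB under threshold.
Output = 10 − 4 = 6 dBu.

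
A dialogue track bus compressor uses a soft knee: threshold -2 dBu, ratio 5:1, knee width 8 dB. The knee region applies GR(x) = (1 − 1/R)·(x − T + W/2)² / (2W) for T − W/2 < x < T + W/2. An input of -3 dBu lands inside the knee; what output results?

-3.45 dBu

x − T + W/2 = -3 − (-2) + 4 = 3.
GR = (1 − 1/5) × 3² / 16 = 0.8 × 9 / 16 = 0.45 dB.
Output = -3 − 0.45 = -3.45 dBu.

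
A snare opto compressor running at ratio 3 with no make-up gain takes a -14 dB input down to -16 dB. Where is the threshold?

Let T be the threshold. Output overshoot = (input overshoot)/R, so -16 − T = (-14 − T)/3.
3·(-16 − T) = -14 − T → 2·T = -48 − (-14) = -34.
T = -34/2 = -17 dB.

-17 dB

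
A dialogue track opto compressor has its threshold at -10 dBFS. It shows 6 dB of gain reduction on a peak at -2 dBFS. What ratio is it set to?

Input overshoot = -2 − (-10) = 8 dB.
Output overshoot = 8 − 6 = 2 dB.
Ratio = input overshoot / output overshoot = 8 / 2 = 4.

4:1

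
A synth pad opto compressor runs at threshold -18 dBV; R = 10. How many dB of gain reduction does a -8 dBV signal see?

-8 dBV exceeds the threshold by 10 dB.
After 10:1 compression the overshoot becomes 10/10 = 1 dB.
Gain reduction = 10 − 1 = 9 dB.

9 dB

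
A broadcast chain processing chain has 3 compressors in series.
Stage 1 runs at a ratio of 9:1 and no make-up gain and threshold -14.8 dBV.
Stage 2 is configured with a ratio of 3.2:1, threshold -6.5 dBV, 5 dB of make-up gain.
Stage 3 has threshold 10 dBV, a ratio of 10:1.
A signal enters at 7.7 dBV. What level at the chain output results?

-7.3 dBV

Stage 1: overshoot 22.5 dB → 22.5/9 = 2.5 dB → -12.3 dBV.
Stage 2: -12.3 dBV ≤ -6.5 dBV, so stage 2 doesn't engage; make-up brings it to -7.3 dBV.
Stage 3: -7.3 dBV ≤ 10 dBV, so stage 3 doesn't engage; output -7.3 dBV.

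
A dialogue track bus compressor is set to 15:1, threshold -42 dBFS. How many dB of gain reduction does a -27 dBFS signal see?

14 dB

Overshoot = -27 − (-42) = 15 dB.
After 15:1 compression the overshoot becomes 15/15 = 1 dB.
Gain reduction = 15 − 1 = 14 dB.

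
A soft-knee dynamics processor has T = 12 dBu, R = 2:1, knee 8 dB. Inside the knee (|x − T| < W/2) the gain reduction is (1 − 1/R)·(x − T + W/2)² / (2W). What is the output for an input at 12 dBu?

x − T + W/2 = 12 − 12 + 4 = 4.
GR = (1 − 1/2) × 4² / 16 = 0.5 × 16 / 16 = 0.5 dB.
Output = 12 − 0.5 = 11.5 dBu.

11.5 dBu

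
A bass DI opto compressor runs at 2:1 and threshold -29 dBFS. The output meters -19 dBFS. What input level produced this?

-9 dBFS

Post-compression overshoot = -19 − (-29) = 10 dB.
Undo the ratio: input overshoot = 10 × 2 = 20 dB, giving input = -9 dBFS.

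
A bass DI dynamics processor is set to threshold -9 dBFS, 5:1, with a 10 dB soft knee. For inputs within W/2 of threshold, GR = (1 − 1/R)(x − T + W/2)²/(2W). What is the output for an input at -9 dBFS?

-10 dBFS

x − T + W/2 = -9 − (-9) + 5 = 5.
GR = (1 − 1/5) × 5² / 20 = 0.8 × 25 / 20 = 1 dB.
Output = -9 − 1 = -10 dBFS.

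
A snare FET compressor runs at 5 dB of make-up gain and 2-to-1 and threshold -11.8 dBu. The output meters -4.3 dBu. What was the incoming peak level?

Stripping the +5 dB make-up gives -9.3 dBu at the gain stage.
Post-compression overshoot = -9.3 − (-11.8) = 2.5 dB.
Undo the ratio: input overshoot = 2.5 × 2 = 5 dB, giving input = -6.8 dBu.

-6.8 dBu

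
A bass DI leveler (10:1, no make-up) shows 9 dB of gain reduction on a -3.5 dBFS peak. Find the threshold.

Input is 10 dB above T (since output overshoot × R = input overshoot: (-12.5 − T)·10 = -3.5 − T gives T = -13.5 dBFS).
Check: -13.5 + (-3.5 − (-13.5))/10 = -13.5 + 1 = -12.5 dBFS. ✓

-13.5 dBFS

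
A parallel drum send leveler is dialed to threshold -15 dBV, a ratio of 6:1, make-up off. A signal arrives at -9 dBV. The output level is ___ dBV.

Overshoot: -9 − (-15) = 6 dB.
6:1 compression reduces that to 6/6 = 1 dB over.
Output = -15 + 1 = -14 dBV.

-14 dBV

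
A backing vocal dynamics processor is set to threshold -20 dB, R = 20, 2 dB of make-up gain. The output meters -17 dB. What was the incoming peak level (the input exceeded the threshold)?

Remove make-up: -17 − 2 = -19 dB.
That's 1 dB above the -20 dB threshold.
Before 20:1 compression the overshoot was 1 × 20 = 20 dB, so input = -20 + 20 = 0 dB.

0 dB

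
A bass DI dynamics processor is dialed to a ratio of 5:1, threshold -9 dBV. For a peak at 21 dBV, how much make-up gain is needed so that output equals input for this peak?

24 dB

Without make-up, output = threshold + overshoot/5 = -9 + 6 = -3 dBV.
Gap to target: 24 dB.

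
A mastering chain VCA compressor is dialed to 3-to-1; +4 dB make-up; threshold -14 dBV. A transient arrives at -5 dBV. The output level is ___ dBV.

The input is 9 dB above the -14 dBV threshold.
At 3:1 the overshoot is divided by 3, leaving 3 dB above threshold.
So the level is -14 + 3 = -11 dBV; make-up adds 4 dB, giving -7 dBV.

-7 dBV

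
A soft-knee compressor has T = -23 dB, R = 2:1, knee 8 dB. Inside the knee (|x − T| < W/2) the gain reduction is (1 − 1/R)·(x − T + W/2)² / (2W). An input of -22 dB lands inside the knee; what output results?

-22.78125 dB

x − T + W/2 = -22 − (-23) + 4 = 5.
GR = (1 − 1/2) × 5² / 16 = 0.5 × 25 / 16 = 0.78125 dB.
Output = -22 − 0.78125 = -22.78125 dB.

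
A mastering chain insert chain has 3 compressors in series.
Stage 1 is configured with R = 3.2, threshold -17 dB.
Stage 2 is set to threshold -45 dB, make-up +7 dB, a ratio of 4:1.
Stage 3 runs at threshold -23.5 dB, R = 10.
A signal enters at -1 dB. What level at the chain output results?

-29.75 dB

Stage 1: -1 dB is 16 dB over -17 dB; at 3.2:1 that becomes 5 dB over, giving -12 dB.
Stage 2: 33 dB above -45 dB, reduced 4:1 to 8.25 dB above → -36.75 dB; +7 dB make-up → -29.75 dB.
Stage 3: below threshold (-29.75 ≤ -23.5); passes unchanged; output -29.75 dB.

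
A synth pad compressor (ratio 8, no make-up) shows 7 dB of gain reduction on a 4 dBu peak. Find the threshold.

-4 dBu

Let T be the threshold. Output overshoot = (input overshoot)/R, so -3 − T = (4 − T)/8.
8·(-3 − T) = 4 − T → 7·T = -24 − 4 = -28.
T = -28/7 = -4 dBu.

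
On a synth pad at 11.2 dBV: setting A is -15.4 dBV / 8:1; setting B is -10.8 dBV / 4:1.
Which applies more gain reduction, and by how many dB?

A: 26.6 dB over, compressed to 3.325 dB over, so 23.275 dB of GR.
B: 22 dB over, compressed to 5.5 dB over, so 16.5 dB of GR.
A reduces 6.775 dB more.

A, by 6.775 dB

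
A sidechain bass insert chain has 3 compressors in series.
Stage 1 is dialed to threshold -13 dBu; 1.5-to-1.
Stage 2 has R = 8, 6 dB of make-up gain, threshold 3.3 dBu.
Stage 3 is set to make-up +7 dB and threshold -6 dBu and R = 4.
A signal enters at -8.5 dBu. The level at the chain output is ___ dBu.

1.5 dBu

Stage 1: overshoot 4.5 dB → 4.5/1.5 = 3 dB → -10 dBu.
Stage 2: -10 dBu is at or below the 3.3 dBu threshold — no compression; make-up brings it to -4 dBu.
Stage 3: overshoot 2 dB → 2/4 = 0.5 dB → -5.5 dBu; +7 dB make-up → 1.5 dBu.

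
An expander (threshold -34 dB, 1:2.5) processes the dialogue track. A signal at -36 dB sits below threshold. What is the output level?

Below threshold, a 1:2.5 expander applies gain = (2.5−1)×(T − x) of attenuation.
(2.5−1) × 2 = 3 dB, so output = -36 − 3 = -39 dB.

-39 dB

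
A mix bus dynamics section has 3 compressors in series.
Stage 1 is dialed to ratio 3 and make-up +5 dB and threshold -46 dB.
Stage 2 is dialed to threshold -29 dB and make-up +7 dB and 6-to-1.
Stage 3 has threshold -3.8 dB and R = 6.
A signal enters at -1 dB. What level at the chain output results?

Stage 1: -1 dB is 45 dB over -46 dB; at 3:1 that becomes 15 dB over, giving -31 dB; +5 dB make-up → -26 dB.
Stage 2: -26 dB is 3 dB over -29 dB; at 6:1 that becomes 0.5 dB over, giving -28.5 dB; +7 dB make-up → -21.5 dB.
Stage 3: -21.5 dB is at or below the -3.8 dB threshold — no compression; output -21.5 dB.

-21.5 dB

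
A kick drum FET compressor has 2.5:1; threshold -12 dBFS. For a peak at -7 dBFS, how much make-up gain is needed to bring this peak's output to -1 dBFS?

9 dB

Without make-up, output = threshold + overshoot/2.5 = -12 + 2 = -10 dBFS.
Gap to target: 9 dB.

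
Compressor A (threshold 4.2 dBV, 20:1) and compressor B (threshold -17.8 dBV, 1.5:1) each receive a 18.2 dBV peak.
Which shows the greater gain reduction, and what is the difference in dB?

A, by 1.3 dB

A: overshoot 14 dB → output overshoot 0.7 dB → GR 13.3 dB.
B: overshoot 36 dB → output overshoot 24 dB → GR 12 dB.
A applies 1.3 dB more gain reduction.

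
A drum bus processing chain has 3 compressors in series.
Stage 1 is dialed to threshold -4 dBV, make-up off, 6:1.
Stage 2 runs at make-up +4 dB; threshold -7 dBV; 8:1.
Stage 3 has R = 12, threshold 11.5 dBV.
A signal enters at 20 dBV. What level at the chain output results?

Stage 1: 24 dB above -4 dBV, reduced 6:1 to 4 dB above → 0 dBV.
Stage 2: overshoot 7 dB → 7/8 = 0.875 dB → -6.125 dBV; +4 dB make-up → -2.125 dBV.
Stage 3: below threshold (-2.125 ≤ 11.5); passes unchanged; output -2.125 dBV.

-2.125 dBV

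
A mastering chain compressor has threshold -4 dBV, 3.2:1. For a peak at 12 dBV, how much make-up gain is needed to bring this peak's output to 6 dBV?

The peak compresses to -4 + 16/3.2 = 1 dBV.
To reach 6 dBV requires 6 − 1 = 5 dB of make-up.

5 dB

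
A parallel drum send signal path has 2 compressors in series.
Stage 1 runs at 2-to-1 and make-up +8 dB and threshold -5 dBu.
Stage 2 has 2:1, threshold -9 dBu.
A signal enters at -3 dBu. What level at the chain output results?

Stage 1: -3 dBu is 2 dB over -5 dBu; at 2:1 that becomes 1 dB over, giving -4 dBu; +8 dB make-up → 4 dBu.
Stage 2: 4 dBu is 13 dB over -9 dBu; at 2:1 that becomes 6.5 dB over, giving -2.5 dBu.

-2.5 dBu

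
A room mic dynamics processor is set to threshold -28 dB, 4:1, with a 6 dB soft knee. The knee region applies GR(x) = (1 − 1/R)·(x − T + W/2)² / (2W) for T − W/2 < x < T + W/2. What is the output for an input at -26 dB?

x − T + W/2 = -26 − (-28) + 3 = 5.
GR = (1 − 1/4) × 5² / 12 = 0.75 × 25 / 12 = 1.5625 dB.
Output = -26 − 1.5625 = -27.5625 dB.

-27.5625 dB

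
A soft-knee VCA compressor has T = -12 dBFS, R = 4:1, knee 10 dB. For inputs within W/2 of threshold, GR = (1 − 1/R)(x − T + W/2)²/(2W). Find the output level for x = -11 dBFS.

-12.35 dBFS

x − T + W/2 = -11 − (-12) + 5 = 6.
GR = (1 − 1/4) × 6² / 20 = 0.75 × 36 / 20 = 1.35 dB.
Output = -11 − 1.35 = -12.35 dBFS.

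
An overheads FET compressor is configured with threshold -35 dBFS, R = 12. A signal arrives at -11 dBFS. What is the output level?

-33 dBFS

Overshoot: -11 − (-35) = 24 dB.
The 24 dB excess becomes 2 dB after 12:1 reduction.
That puts the output at -33 dBFS.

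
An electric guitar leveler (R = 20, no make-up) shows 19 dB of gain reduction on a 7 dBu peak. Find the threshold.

-13 dBu

Gain reduction = 7 − (-12) = 19 dB; output overshoot = GR / (R − 1) = 19 / 19 = 1 dB.
Threshold = output − output overshoot = -12 − 1 = -13 dBu.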